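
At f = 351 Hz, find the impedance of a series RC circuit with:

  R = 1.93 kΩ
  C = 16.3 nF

Step 1 — Angular frequency: ω = 2π·f = 2π·351 = 2205 rad/s.
Step 2 — Component impedances:
  R: Z = R = 1930 Ω
  C: Z = 1/(jωC) = -j/(ω·C) = 0 - j2.782e+04 Ω
Step 3 — Series combination: Z_total = R + C = 1930 - j2.782e+04 Ω = 2.788e+04∠-86.0° Ω.

Z = 1930 - j2.782e+04 Ω = 2.788e+04∠-86.0° Ω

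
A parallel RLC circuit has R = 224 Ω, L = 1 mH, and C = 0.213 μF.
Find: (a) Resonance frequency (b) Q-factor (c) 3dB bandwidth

Step 1 — Resonance: ω₀ = 1/√(LC) = 1/√(0.001·2.13e-07) = 6.852e+04 rad/s.
Step 2 — f₀ = ω₀/(2π) = 1.091e+04 Hz.
Step 3 — Parallel Q: Q = R/(ω₀L) = 224/(6.852e+04·0.001) = 3.269.
Step 4 — Bandwidth: Δω = ω₀/Q = 2.096e+04 rad/s; BW = Δω/(2π) = 3336 Hz.

(a) f₀ = 1.091e+04 Hz  (b) Q = 3.269  (c) BW = 3336 Hz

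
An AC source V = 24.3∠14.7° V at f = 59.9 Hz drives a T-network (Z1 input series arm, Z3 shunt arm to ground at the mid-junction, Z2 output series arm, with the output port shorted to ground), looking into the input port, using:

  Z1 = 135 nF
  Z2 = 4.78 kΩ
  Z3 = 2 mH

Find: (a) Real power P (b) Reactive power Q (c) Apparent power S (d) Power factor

Step 1 — Angular frequency: ω = 2π·f = 2π·59.9 = 376.4 rad/s.
Step 2 — Component impedances:
  Z1: Z = 1/(jωC) = -j/(ω·C) = 0 - j1.968e+04 Ω
  Z2: Z = R = 4780 Ω
  Z3: Z = jωL = j·376.4·0.002 = 0 + j0.7527 Ω
Step 3 — With the output port shorted to ground, the output series arm Z2 runs from the junction to ground; the shunt arm Z3 also runs from the junction to ground. They appear in parallel: Z3 || Z2 = 0.0001185 + j0.7527 Ω.
Step 4 — Series with input arm Z1: Z_in = Z1 + (Z3 || Z2) = 0.0001185 - j1.968e+04 Ω = 1.968e+04∠-90.0° Ω.
Step 5 — Source phasor: V = 24.3∠14.7° V = 23.5 + j6.166 V.
Step 6 — Current: I = V / Z = -0.0003133 + j0.001194 A = 0.001235∠104.7° A.
Step 7 — Complex power: S = V·I* = 1.807e-10 - j0.03 VA.
Step 8 — Real power: P = Re(S) = 1.807e-10 W.
Step 9 — Reactive power: Q = Im(S) = -0.03 VAR.
Step 10 — Apparent power: |S| = 0.03 VA.
Step 11 — Power factor: PF = P/|S| = 6.023e-09 (leading).

(a) P = 1.807e-10 W  (b) Q = -0.03 VAR  (c) S = 0.03 VA  (d) PF = 6.023e-09 (leading)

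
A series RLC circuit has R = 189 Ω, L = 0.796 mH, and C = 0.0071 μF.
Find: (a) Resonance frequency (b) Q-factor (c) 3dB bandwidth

Step 1 — Resonance: ω₀ = 1/√(LC) = 1/√(0.000796·7.1e-09) = 4.206e+05 rad/s.
Step 2 — f₀ = ω₀/(2π) = 6.695e+04 Hz.
Step 3 — Series Q: Q = ω₀L/R = 4.206e+05·0.000796/189 = 1.772.
Step 4 — Bandwidth: Δω = ω₀/Q = 2.374e+05 rad/s; BW = Δω/(2π) = 3.779e+04 Hz.

(a) f₀ = 6.695e+04 Hz  (b) Q = 1.772  (c) BW = 3.779e+04 Hz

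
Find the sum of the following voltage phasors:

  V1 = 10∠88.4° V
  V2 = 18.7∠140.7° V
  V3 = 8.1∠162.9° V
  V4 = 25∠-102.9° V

Step 1 — Convert each phasor to rectangular form:
  V1 = 10·(cos(88.4°) + j·sin(88.4°)) = 0.2792 + j9.996 V
  V2 = 18.7·(cos(140.7°) + j·sin(140.7°)) = -14.47 + j11.84 V
  V3 = 8.1·(cos(162.9°) + j·sin(162.9°)) = -7.742 + j2.382 V
  V4 = 25·(cos(-102.9°) + j·sin(-102.9°)) = -5.581 - j24.37 V
Step 2 — Sum components: V_total = -27.51 - j0.147 V.
Step 3 — Convert to polar: |V_total| = 27.52 V, ∠V_total = -179.7°.

V_total = 27.52∠-179.7° V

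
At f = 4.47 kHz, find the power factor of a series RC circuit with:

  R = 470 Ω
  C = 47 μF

Step 1 — Angular frequency: ω = 2π·f = 2π·4470 = 2.809e+04 rad/s.
Step 2 — Component impedances:
  R: Z = R = 470 Ω
  C: Z = 1/(jωC) = -j/(ω·C) = 0 - j0.7576 Ω
Step 3 — Series combination: Z_total = R + C = 470 - j0.7576 Ω = 470∠-0.1° Ω.
Step 4 — Power factor: PF = cos(φ) = Re(Z)/|Z| = 470/470 = 1.
Step 5 — Type: Im(Z) = -0.7576 ⇒ leading (phase φ = -0.1°).

PF = 1 (leading, φ = -0.1°)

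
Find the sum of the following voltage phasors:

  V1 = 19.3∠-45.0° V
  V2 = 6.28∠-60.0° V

Step 1 — Convert each phasor to rectangular form:
  V1 = 19.3·(cos(-45.0°) + j·sin(-45.0°)) = 13.65 - j13.65 V
  V2 = 6.28·(cos(-60.0°) + j·sin(-60.0°)) = 3.14 - j5.439 V
Step 2 — Sum components: V_total = 16.79 - j19.09 V.
Step 3 — Convert to polar: |V_total| = 25.42 V, ∠V_total = -48.7°.

V_total = 25.42∠-48.7° V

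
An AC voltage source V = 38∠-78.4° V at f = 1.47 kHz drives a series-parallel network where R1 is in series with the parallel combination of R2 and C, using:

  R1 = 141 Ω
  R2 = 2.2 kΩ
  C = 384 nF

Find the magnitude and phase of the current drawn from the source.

Step 1 — Angular frequency: ω = 2π·f = 2π·1470 = 9236 rad/s.
Step 2 — Component impedances:
  R1: Z = R = 141 Ω
  R2: Z = R = 2200 Ω
  C: Z = 1/(jωC) = -j/(ω·C) = 0 - j281.9 Ω
Step 3 — Parallel branch: R2 || C = 1/(1/R2 + 1/C) = 35.55 - j277.4 Ω.
Step 4 — Series with R1: Z_total = R1 + (R2 || C) = 176.6 - j277.4 Ω = 328.8∠-57.5° Ω.
Step 5 — Source phasor: V = 38∠-78.4° V = 7.641 - j37.22 V.
Step 6 — Ohm's law: I = V / Z_total = (7.641 - j37.22) / (176.6 - j277.4) = 0.108 - j0.04118 A.
Step 7 — Convert to polar: |I| = 0.1156 A, ∠I = -20.9°.

I = 0.1156∠-20.9° A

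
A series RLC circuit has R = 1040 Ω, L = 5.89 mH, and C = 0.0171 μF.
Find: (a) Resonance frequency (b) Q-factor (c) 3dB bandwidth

Step 1 — Resonance: ω₀ = 1/√(LC) = 1/√(0.00589·1.71e-08) = 9.964e+04 rad/s.
Step 2 — f₀ = ω₀/(2π) = 1.586e+04 Hz.
Step 3 — Series Q: Q = ω₀L/R = 9.964e+04·0.00589/1040 = 0.5643.
Step 4 — Bandwidth: Δω = ω₀/Q = 1.766e+05 rad/s; BW = Δω/(2π) = 2.81e+04 Hz.

(a) f₀ = 1.586e+04 Hz  (b) Q = 0.5643  (c) BW = 2.81e+04 Hz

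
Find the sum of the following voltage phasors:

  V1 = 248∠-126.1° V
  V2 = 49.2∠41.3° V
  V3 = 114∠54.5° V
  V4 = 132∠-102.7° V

Step 1 — Convert each phasor to rectangular form:
  V1 = 248·(cos(-126.1°) + j·sin(-126.1°)) = -146.1 - j200.4 V
  V2 = 49.2·(cos(41.3°) + j·sin(41.3°)) = 36.96 + j32.47 V
  V3 = 114·(cos(54.5°) + j·sin(54.5°)) = 66.2 + j92.81 V
  V4 = 132·(cos(-102.7°) + j·sin(-102.7°)) = -29.02 - j128.8 V
Step 2 — Sum components: V_total = -71.98 - j203.9 V.
Step 3 — Convert to polar: |V_total| = 216.2 V, ∠V_total = -109.4°.

V_total = 216.2∠-109.4° V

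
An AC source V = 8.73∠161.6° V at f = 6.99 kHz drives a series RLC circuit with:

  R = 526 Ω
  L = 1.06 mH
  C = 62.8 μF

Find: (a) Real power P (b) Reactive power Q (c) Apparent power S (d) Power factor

Step 1 — Angular frequency: ω = 2π·f = 2π·6990 = 4.392e+04 rad/s.
Step 2 — Component impedances:
  R: Z = R = 526 Ω
  L: Z = jωL = j·4.392e+04·0.00106 = 0 + j46.55 Ω
  C: Z = 1/(jωC) = -j/(ω·C) = 0 - j0.3626 Ω
Step 3 — Series combination: Z_total = R + L + C = 526 + j46.19 Ω = 528∠5.0° Ω.
Step 4 — Source phasor: V = 8.73∠161.6° V = -8.284 + j2.756 V.
Step 5 — Current: I = V / Z = -0.01517 + j0.006571 A = 0.01653∠156.6° A.
Step 6 — Complex power: S = V·I* = 0.1438 + j0.01263 VA.
Step 7 — Real power: P = Re(S) = 0.1438 W.
Step 8 — Reactive power: Q = Im(S) = 0.01263 VAR.
Step 9 — Apparent power: |S| = 0.1443 VA.
Step 10 — Power factor: PF = P/|S| = 0.9962 (lagging).

(a) P = 0.1438 W  (b) Q = 0.01263 VAR  (c) S = 0.1443 VA  (d) PF = 0.9962 (lagging)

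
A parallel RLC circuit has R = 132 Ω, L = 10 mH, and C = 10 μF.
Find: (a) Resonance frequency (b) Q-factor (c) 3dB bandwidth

Step 1 — Resonance: ω₀ = 1/√(LC) = 1/√(0.01·1e-05) = 3162 rad/s.
Step 2 — f₀ = ω₀/(2π) = 503.3 Hz.
Step 3 — Parallel Q: Q = R/(ω₀L) = 132/(3162·0.01) = 4.174.
Step 4 — Bandwidth: Δω = ω₀/Q = 757.6 rad/s; BW = Δω/(2π) = 120.6 Hz.

(a) f₀ = 503.3 Hz  (b) Q = 4.174  (c) BW = 120.6 Hz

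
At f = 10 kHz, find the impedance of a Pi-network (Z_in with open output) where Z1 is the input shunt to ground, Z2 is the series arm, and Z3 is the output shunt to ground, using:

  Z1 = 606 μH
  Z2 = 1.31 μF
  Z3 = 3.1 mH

Step 1 — Angular frequency: ω = 2π·f = 2π·1e+04 = 6.283e+04 rad/s.
Step 2 — Component impedances:
  Z1: Z = jωL = j·6.283e+04·0.000606 = 0 + j38.08 Ω
  Z2: Z = 1/(jωC) = -j/(ω·C) = 0 - j12.15 Ω
  Z3: Z = jωL = j·6.283e+04·0.0031 = 0 + j194.8 Ω
Step 3 — With open output, the series arm Z2 and the output shunt Z3 appear in series to ground: Z2 + Z3 = 0 + j182.6 Ω.
Step 4 — Parallel with input shunt Z1: Z_in = Z1 || (Z2 + Z3) = 0 + j31.51 Ω = 31.51∠90.0° Ω.

Z = 0 + j31.51 Ω = 31.51∠90.0° Ω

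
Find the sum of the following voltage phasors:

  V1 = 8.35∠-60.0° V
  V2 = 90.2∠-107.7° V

Step 1 — Convert each phasor to rectangular form:
  V1 = 8.35·(cos(-60.0°) + j·sin(-60.0°)) = 4.175 - j7.231 V
  V2 = 90.2·(cos(-107.7°) + j·sin(-107.7°)) = -27.42 - j85.93 V
Step 2 — Sum components: V_total = -23.25 - j93.16 V.
Step 3 — Convert to polar: |V_total| = 96.02 V, ∠V_total = -104.0°.

V_total = 96.02∠-104.0° V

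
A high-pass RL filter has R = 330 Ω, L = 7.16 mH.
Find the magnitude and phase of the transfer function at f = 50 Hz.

Step 1 — Angular frequency: ω = 2π·50 = 314.2 rad/s.
Step 2 — Transfer function: H(jω) = jωL/(R + jωL).
Step 3 — Numerator jωL = j·2.249; denominator R + jωL = 330 + j2.249.
Step 4 — H = 4.646e-05 + j0.006816.
Step 5 — Magnitude: |H| = 0.006816 (-43.3 dB); phase: φ = 89.6°.

|H| = 0.006816 (-43.3 dB), φ = 89.6°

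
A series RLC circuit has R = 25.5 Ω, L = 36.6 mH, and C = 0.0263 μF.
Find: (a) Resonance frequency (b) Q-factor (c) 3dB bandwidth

Step 1 — Resonance: ω₀ = 1/√(LC) = 1/√(0.0366·2.63e-08) = 3.223e+04 rad/s.
Step 2 — f₀ = ω₀/(2π) = 5130 Hz.
Step 3 — Series Q: Q = ω₀L/R = 3.223e+04·0.0366/25.5 = 46.26.
Step 4 — Bandwidth: Δω = ω₀/Q = 696.7 rad/s; BW = Δω/(2π) = 110.9 Hz.

(a) f₀ = 5130 Hz  (b) Q = 46.26  (c) BW = 110.9 Hz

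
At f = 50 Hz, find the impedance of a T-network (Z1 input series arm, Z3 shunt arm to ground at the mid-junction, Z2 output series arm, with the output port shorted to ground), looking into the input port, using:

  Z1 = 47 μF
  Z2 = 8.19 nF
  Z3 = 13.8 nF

Step 1 — Angular frequency: ω = 2π·f = 2π·50 = 314.2 rad/s.
Step 2 — Component impedances:
  Z1: Z = 1/(jωC) = -j/(ω·C) = 0 - j67.73 Ω
  Z2: Z = 1/(jωC) = -j/(ω·C) = 0 - j3.887e+05 Ω
  Z3: Z = 1/(jωC) = -j/(ω·C) = 0 - j2.307e+05 Ω
Step 3 — With the output port shorted to ground, the output series arm Z2 runs from the junction to ground; the shunt arm Z3 also runs from the junction to ground. They appear in parallel: Z3 || Z2 = 0 - j1.448e+05 Ω.
Step 4 — Series with input arm Z1: Z_in = Z1 + (Z3 || Z2) = 0 - j1.448e+05 Ω = 1.448e+05∠-90.0° Ω.

Z = 0 - j1.448e+05 Ω = 1.448e+05∠-90.0° Ω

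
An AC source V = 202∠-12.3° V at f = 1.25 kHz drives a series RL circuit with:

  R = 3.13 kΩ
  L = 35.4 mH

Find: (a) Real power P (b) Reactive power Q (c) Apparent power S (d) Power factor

Step 1 — Angular frequency: ω = 2π·f = 2π·1250 = 7854 rad/s.
Step 2 — Component impedances:
  R: Z = R = 3130 Ω
  L: Z = jωL = j·7854·0.0354 = 0 + j278 Ω
Step 3 — Series combination: Z_total = R + L = 3130 + j278 Ω = 3142∠5.1° Ω.
Step 4 — Source phasor: V = 202∠-12.3° V = 197.4 - j43.03 V.
Step 5 — Current: I = V / Z = 0.06135 - j0.0192 A = 0.06428∠-17.4° A.
Step 6 — Complex power: S = V·I* = 12.93 + j1.149 VA.
Step 7 — Real power: P = Re(S) = 12.93 W.
Step 8 — Reactive power: Q = Im(S) = 1.149 VAR.
Step 9 — Apparent power: |S| = 12.99 VA.
Step 10 — Power factor: PF = P/|S| = 0.9961 (lagging).

(a) P = 12.93 W  (b) Q = 1.149 VAR  (c) S = 12.99 VA  (d) PF = 0.9961 (lagging)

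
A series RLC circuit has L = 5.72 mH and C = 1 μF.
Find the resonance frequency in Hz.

Step 1 — Resonance condition Im(Z)=0 gives ω₀ = 1/√(LC).
Step 2 — ω₀ = 1/√(0.00572·1e-06) = 1.322e+04 rad/s.
Step 3 — f₀ = ω₀/(2π) = 2104 Hz.

f₀ = 2104 Hz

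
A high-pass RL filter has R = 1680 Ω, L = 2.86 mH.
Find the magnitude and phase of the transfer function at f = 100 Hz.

Step 1 — Angular frequency: ω = 2π·100 = 628.3 rad/s.
Step 2 — Transfer function: H(jω) = jωL/(R + jωL).
Step 3 — Numerator jωL = j·1.797; denominator R + jωL = 1680 + j1.797.
Step 4 — H = 1.144e-06 + j0.00107.
Step 5 — Magnitude: |H| = 0.00107 (-59.4 dB); phase: φ = 89.9°.

|H| = 0.00107 (-59.4 dB), φ = 89.9°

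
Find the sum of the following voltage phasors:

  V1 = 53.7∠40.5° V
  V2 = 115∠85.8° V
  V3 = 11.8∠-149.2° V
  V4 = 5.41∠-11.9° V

Step 1 — Convert each phasor to rectangular form:
  V1 = 53.7·(cos(40.5°) + j·sin(40.5°)) = 40.83 + j34.88 V
  V2 = 115·(cos(85.8°) + j·sin(85.8°)) = 8.422 + j114.7 V
  V3 = 11.8·(cos(-149.2°) + j·sin(-149.2°)) = -10.14 - j6.042 V
  V4 = 5.41·(cos(-11.9°) + j·sin(-11.9°)) = 5.294 - j1.116 V
Step 2 — Sum components: V_total = 44.41 + j142.4 V.
Step 3 — Convert to polar: |V_total| = 149.2 V, ∠V_total = 72.7°.

V_total = 149.2∠72.7° V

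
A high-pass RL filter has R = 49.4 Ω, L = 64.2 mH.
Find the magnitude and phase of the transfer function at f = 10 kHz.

Step 1 — Angular frequency: ω = 2π·1e+04 = 6.283e+04 rad/s.
Step 2 — Transfer function: H(jω) = jωL/(R + jωL).
Step 3 — Numerator jωL = j·4034; denominator R + jωL = 49.4 + j4034.
Step 4 — H = 0.9999 + j0.01224.
Step 5 — Magnitude: |H| = 0.9999 (-0.0 dB); phase: φ = 0.7°.

|H| = 0.9999 (-0.0 dB), φ = 0.7°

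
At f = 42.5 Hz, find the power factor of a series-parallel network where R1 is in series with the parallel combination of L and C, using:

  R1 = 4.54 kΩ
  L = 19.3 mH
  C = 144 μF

Step 1 — Angular frequency: ω = 2π·f = 2π·42.5 = 267 rad/s.
Step 2 — Component impedances:
  R1: Z = R = 4540 Ω
  L: Z = jωL = j·267·0.0193 = 0 + j5.154 Ω
  C: Z = 1/(jωC) = -j/(ω·C) = 0 - j26.01 Ω
Step 3 — Parallel branch: L || C = 1/(1/L + 1/C) = 0 + j6.428 Ω.
Step 4 — Series with R1: Z_total = R1 + (L || C) = 4540 + j6.428 Ω = 4540∠0.1° Ω.
Step 5 — Power factor: PF = cos(φ) = Re(Z)/|Z| = 4540/4540 = 1.
Step 6 — Type: Im(Z) = 6.428 ⇒ lagging (phase φ = 0.1°).

PF = 1 (lagging, φ = 0.1°)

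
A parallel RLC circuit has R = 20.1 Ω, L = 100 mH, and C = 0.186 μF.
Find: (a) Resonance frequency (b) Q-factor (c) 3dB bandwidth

Step 1 — Resonance: ω₀ = 1/√(LC) = 1/√(0.1·1.86e-07) = 7332 rad/s.
Step 2 — f₀ = ω₀/(2π) = 1167 Hz.
Step 3 — Parallel Q: Q = R/(ω₀L) = 20.1/(7332·0.1) = 0.02741.
Step 4 — Bandwidth: Δω = ω₀/Q = 2.675e+05 rad/s; BW = Δω/(2π) = 4.257e+04 Hz.

(a) f₀ = 1167 Hz  (b) Q = 0.02741  (c) BW = 4.257e+04 Hz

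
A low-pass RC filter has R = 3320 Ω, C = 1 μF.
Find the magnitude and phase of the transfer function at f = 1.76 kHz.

Step 1 — Angular frequency: ω = 2π·1760 = 1.106e+04 rad/s.
Step 2 — Transfer function: H(jω) = 1/(1 + jωRC).
Step 3 — Denominator: 1 + jωRC = 1 + j·1.106e+04·3320·1e-06 = 1 + j36.71.
Step 4 — H = 0.0007413 - j0.02722.
Step 5 — Magnitude: |H| = 0.02723 (-31.3 dB); phase: φ = -88.4°.

|H| = 0.02723 (-31.3 dB), φ = -88.4°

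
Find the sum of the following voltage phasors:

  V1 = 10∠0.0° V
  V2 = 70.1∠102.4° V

Step 1 — Convert each phasor to rectangular form:
  V1 = 10·(cos(0.0°) + j·sin(0.0°)) = 10 V
  V2 = 70.1·(cos(102.4°) + j·sin(102.4°)) = -15.05 + j68.46 V
Step 2 — Sum components: V_total = -5.053 + j68.46 V.
Step 3 — Convert to polar: |V_total| = 68.65 V, ∠V_total = 94.2°.

V_total = 68.65∠94.2° V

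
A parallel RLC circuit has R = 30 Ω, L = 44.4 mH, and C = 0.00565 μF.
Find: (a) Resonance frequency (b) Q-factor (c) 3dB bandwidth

Step 1 — Resonance: ω₀ = 1/√(LC) = 1/√(0.0444·5.65e-09) = 6.314e+04 rad/s.
Step 2 — f₀ = ω₀/(2π) = 1.005e+04 Hz.
Step 3 — Parallel Q: Q = R/(ω₀L) = 30/(6.314e+04·0.0444) = 0.0107.
Step 4 — Bandwidth: Δω = ω₀/Q = 5.9e+06 rad/s; BW = Δω/(2π) = 9.39e+05 Hz.

(a) f₀ = 1.005e+04 Hz  (b) Q = 0.0107  (c) BW = 9.39e+05 Hz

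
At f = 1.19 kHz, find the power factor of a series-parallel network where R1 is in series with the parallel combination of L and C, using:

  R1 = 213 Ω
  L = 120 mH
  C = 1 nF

Step 1 — Angular frequency: ω = 2π·f = 2π·1190 = 7477 rad/s.
Step 2 — Component impedances:
  R1: Z = R = 213 Ω
  L: Z = jωL = j·7477·0.12 = 0 + j897.2 Ω
  C: Z = 1/(jωC) = -j/(ω·C) = 0 - j1.337e+05 Ω
Step 3 — Parallel branch: L || C = 1/(1/L + 1/C) = 0 + j903.3 Ω.
Step 4 — Series with R1: Z_total = R1 + (L || C) = 213 + j903.3 Ω = 928.1∠76.7° Ω.
Step 5 — Power factor: PF = cos(φ) = Re(Z)/|Z| = 213/928.1 = 0.2295.
Step 6 — Type: Im(Z) = 903.3 ⇒ lagging (phase φ = 76.7°).

PF = 0.2295 (lagging, φ = 76.7°)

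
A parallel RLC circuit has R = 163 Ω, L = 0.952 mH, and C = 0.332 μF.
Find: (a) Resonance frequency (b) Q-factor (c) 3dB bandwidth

Step 1 — Resonance: ω₀ = 1/√(LC) = 1/√(0.000952·3.32e-07) = 5.625e+04 rad/s.
Step 2 — f₀ = ω₀/(2π) = 8952 Hz.
Step 3 — Parallel Q: Q = R/(ω₀L) = 163/(5.625e+04·0.000952) = 3.044.
Step 4 — Bandwidth: Δω = ω₀/Q = 1.848e+04 rad/s; BW = Δω/(2π) = 2941 Hz.

(a) f₀ = 8952 Hz  (b) Q = 3.044  (c) BW = 2941 Hz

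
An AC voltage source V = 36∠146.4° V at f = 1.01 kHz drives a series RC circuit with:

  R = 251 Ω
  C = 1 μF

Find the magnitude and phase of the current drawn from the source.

Step 1 — Angular frequency: ω = 2π·f = 2π·1010 = 6346 rad/s.
Step 2 — Component impedances:
  R: Z = R = 251 Ω
  C: Z = 1/(jωC) = -j/(ω·C) = 0 - j157.6 Ω
Step 3 — Series combination: Z_total = R + C = 251 - j157.6 Ω = 296.4∠-32.1° Ω.
Step 4 — Source phasor: V = 36∠146.4° V = -29.99 + j19.92 V.
Step 5 — Ohm's law: I = V / Z_total = (-29.99 + j19.92) / (251 - j157.6) = -0.1214 + j0.003136 A.
Step 6 — Convert to polar: |I| = 0.1215 A, ∠I = 178.5°.

I = 0.1215∠178.5° A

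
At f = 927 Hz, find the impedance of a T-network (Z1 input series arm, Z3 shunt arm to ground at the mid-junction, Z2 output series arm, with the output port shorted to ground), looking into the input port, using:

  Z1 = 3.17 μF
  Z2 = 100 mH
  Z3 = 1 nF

Step 1 — Angular frequency: ω = 2π·f = 2π·927 = 5825 rad/s.
Step 2 — Component impedances:
  Z1: Z = 1/(jωC) = -j/(ω·C) = 0 - j54.16 Ω
  Z2: Z = jωL = j·5825·0.1 = 0 + j582.5 Ω
  Z3: Z = 1/(jωC) = -j/(ω·C) = 0 - j1.717e+05 Ω
Step 3 — With the output port shorted to ground, the output series arm Z2 runs from the junction to ground; the shunt arm Z3 also runs from the junction to ground. They appear in parallel: Z3 || Z2 = 0 + j584.4 Ω.
Step 4 — Series with input arm Z1: Z_in = Z1 + (Z3 || Z2) = 0 + j530.3 Ω = 530.3∠90.0° Ω.

Z = 0 + j530.3 Ω = 530.3∠90.0° Ω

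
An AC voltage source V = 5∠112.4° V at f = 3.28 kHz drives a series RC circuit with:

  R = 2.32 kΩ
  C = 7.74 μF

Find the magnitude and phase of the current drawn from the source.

Step 1 — Angular frequency: ω = 2π·f = 2π·3280 = 2.061e+04 rad/s.
Step 2 — Component impedances:
  R: Z = R = 2320 Ω
  C: Z = 1/(jωC) = -j/(ω·C) = 0 - j6.269 Ω
Step 3 — Series combination: Z_total = R + C = 2320 - j6.269 Ω = 2320∠-0.2° Ω.
Step 4 — Source phasor: V = 5∠112.4° V = -1.905 + j4.623 V.
Step 5 — Ohm's law: I = V / Z_total = (-1.905 + j4.623) / (2320 - j6.269) = -0.0008267 + j0.00199 A.
Step 6 — Convert to polar: |I| = 0.002155 A, ∠I = 112.6°.

I = 0.002155∠112.6° A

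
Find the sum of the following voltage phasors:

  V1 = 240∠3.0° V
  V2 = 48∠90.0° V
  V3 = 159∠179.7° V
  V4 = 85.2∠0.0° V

Step 1 — Convert each phasor to rectangular form:
  V1 = 240·(cos(3.0°) + j·sin(3.0°)) = 239.7 + j12.56 V
  V2 = 48·(cos(90.0°) + j·sin(90.0°)) = 0 + j48 V
  V3 = 159·(cos(179.7°) + j·sin(179.7°)) = -159 + j0.8325 V
  V4 = 85.2·(cos(0.0°) + j·sin(0.0°)) = 85.2 V
Step 2 — Sum components: V_total = 165.9 + j61.39 V.
Step 3 — Convert to polar: |V_total| = 176.9 V, ∠V_total = 20.3°.

V_total = 176.9∠20.3° V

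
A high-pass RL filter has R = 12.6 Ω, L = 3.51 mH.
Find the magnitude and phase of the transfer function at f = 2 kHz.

Step 1 — Angular frequency: ω = 2π·2000 = 1.257e+04 rad/s.
Step 2 — Transfer function: H(jω) = jωL/(R + jωL).
Step 3 — Numerator jωL = j·44.11; denominator R + jωL = 12.6 + j44.11.
Step 4 — H = 0.9246 + j0.2641.
Step 5 — Magnitude: |H| = 0.9615 (-0.3 dB); phase: φ = 15.9°.

|H| = 0.9615 (-0.3 dB), φ = 15.9°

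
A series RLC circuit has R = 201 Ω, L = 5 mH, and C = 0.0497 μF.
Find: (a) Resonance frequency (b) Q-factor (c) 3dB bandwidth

Step 1 — Resonance condition Im(Z)=0 gives ω₀ = 1/√(LC).
Step 2 — ω₀ = 1/√(0.005·4.97e-08) = 6.344e+04 rad/s.
Step 3 — f₀ = ω₀/(2π) = 1.01e+04 Hz.
Step 4 — Series Q: Q = ω₀L/R = 6.344e+04·0.005/201 = 1.578.
Step 5 — 3dB bandwidth: Δω = ω₀/Q = 4.02e+04 rad/s; BW = Δω/(2π) = 6398 Hz.

(a) f₀ = 1.01e+04 Hz  (b) Q = 1.578  (c) BW = 6398 Hz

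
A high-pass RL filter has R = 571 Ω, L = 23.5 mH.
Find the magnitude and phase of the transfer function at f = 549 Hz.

Step 1 — Angular frequency: ω = 2π·549 = 3449 rad/s.
Step 2 — Transfer function: H(jω) = jωL/(R + jωL).
Step 3 — Numerator jωL = j·81.06; denominator R + jωL = 571 + j81.06.
Step 4 — H = 0.01976 + j0.1392.
Step 5 — Magnitude: |H| = 0.1406 (-17.0 dB); phase: φ = 81.9°.

|H| = 0.1406 (-17.0 dB), φ = 81.9°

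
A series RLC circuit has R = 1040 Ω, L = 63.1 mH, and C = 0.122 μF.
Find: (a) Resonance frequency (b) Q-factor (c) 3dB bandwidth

Step 1 — Resonance condition Im(Z)=0 gives ω₀ = 1/√(LC).
Step 2 — ω₀ = 1/√(0.0631·1.22e-07) = 1.14e+04 rad/s.
Step 3 — f₀ = ω₀/(2π) = 1814 Hz.
Step 4 — Series Q: Q = ω₀L/R = 1.14e+04·0.0631/1040 = 0.6915.
Step 5 — 3dB bandwidth: Δω = ω₀/Q = 1.648e+04 rad/s; BW = Δω/(2π) = 2623 Hz.

(a) f₀ = 1814 Hz  (b) Q = 0.6915  (c) BW = 2623 Hz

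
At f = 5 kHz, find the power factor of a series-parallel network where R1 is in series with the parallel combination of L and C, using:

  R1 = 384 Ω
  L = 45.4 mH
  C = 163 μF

Step 1 — Angular frequency: ω = 2π·f = 2π·5000 = 3.142e+04 rad/s.
Step 2 — Component impedances:
  R1: Z = R = 384 Ω
  L: Z = jωL = j·3.142e+04·0.0454 = 0 + j1426 Ω
  C: Z = 1/(jωC) = -j/(ω·C) = 0 - j0.1953 Ω
Step 3 — Parallel branch: L || C = 1/(1/L + 1/C) = 0 - j0.1953 Ω.
Step 4 — Series with R1: Z_total = R1 + (L || C) = 384 - j0.1953 Ω = 384∠-0.0° Ω.
Step 5 — Power factor: PF = cos(φ) = Re(Z)/|Z| = 384/384 = 1.
Step 6 — Type: Im(Z) = -0.1953 ⇒ leading (phase φ = -0.0°).

PF = 1 (leading, φ = -0.0°)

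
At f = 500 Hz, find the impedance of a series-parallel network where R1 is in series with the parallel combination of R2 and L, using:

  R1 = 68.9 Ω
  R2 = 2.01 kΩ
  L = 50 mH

Step 1 — Angular frequency: ω = 2π·f = 2π·500 = 3142 rad/s.
Step 2 — Component impedances:
  R1: Z = R = 68.9 Ω
  R2: Z = R = 2010 Ω
  L: Z = jωL = j·3142·0.05 = 0 + j157.1 Ω
Step 3 — Parallel branch: R2 || L = 1/(1/R2 + 1/L) = 12.2 + j156.1 Ω.
Step 4 — Series with R1: Z_total = R1 + (R2 || L) = 81.1 + j156.1 Ω = 175.9∠62.5° Ω.

Z = 81.1 + j156.1 Ω = 175.9∠62.5° Ω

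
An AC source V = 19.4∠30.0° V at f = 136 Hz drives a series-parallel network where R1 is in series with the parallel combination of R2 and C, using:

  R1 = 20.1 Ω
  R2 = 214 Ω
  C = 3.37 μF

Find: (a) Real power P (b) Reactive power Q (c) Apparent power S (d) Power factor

Step 1 — Angular frequency: ω = 2π·f = 2π·136 = 854.5 rad/s.
Step 2 — Component impedances:
  R1: Z = R = 20.1 Ω
  R2: Z = R = 214 Ω
  C: Z = 1/(jωC) = -j/(ω·C) = 0 - j347.3 Ω
Step 3 — Parallel branch: R2 || C = 1/(1/R2 + 1/C) = 155.1 - j95.58 Ω.
Step 4 — Series with R1: Z_total = R1 + (R2 || C) = 175.2 - j95.58 Ω = 199.6∠-28.6° Ω.
Step 5 — Source phasor: V = 19.4∠30.0° V = 16.8 + j9.7 V.
Step 6 — Current: I = V / Z = 0.05062 + j0.08298 A = 0.09721∠58.6° A.
Step 7 — Complex power: S = V·I* = 1.655 - j0.9032 VA.
Step 8 — Real power: P = Re(S) = 1.655 W.
Step 9 — Reactive power: Q = Im(S) = -0.9032 VAR.
Step 10 — Apparent power: |S| = 1.886 VA.
Step 11 — Power factor: PF = P/|S| = 0.8779 (leading).

(a) P = 1.655 W  (b) Q = -0.9032 VAR  (c) S = 1.886 VA  (d) PF = 0.8779 (leading)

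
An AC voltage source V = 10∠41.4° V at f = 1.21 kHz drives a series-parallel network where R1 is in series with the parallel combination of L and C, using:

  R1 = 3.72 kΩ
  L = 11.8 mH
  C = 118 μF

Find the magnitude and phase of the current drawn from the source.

Step 1 — Angular frequency: ω = 2π·f = 2π·1210 = 7603 rad/s.
Step 2 — Component impedances:
  R1: Z = R = 3720 Ω
  L: Z = jωL = j·7603·0.0118 = 0 + j89.71 Ω
  C: Z = 1/(jωC) = -j/(ω·C) = 0 - j1.115 Ω
Step 3 — Parallel branch: L || C = 1/(1/L + 1/C) = 0 - j1.129 Ω.
Step 4 — Series with R1: Z_total = R1 + (L || C) = 3720 - j1.129 Ω = 3720∠-0.0° Ω.
Step 5 — Source phasor: V = 10∠41.4° V = 7.501 + j6.613 V.
Step 6 — Ohm's law: I = V / Z_total = (7.501 + j6.613) / (3720 - j1.129) = 0.002016 + j0.001778 A.
Step 7 — Convert to polar: |I| = 0.002688 A, ∠I = 41.4°.

I = 0.002688∠41.4° A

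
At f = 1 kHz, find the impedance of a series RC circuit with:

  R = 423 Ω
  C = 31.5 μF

Step 1 — Angular frequency: ω = 2π·f = 2π·1000 = 6283 rad/s.
Step 2 — Component impedances:
  R: Z = R = 423 Ω
  C: Z = 1/(jωC) = -j/(ω·C) = 0 - j5.053 Ω
Step 3 — Series combination: Z_total = R + C = 423 - j5.053 Ω = 423∠-0.7° Ω.

Z = 423 - j5.053 Ω = 423∠-0.7° Ω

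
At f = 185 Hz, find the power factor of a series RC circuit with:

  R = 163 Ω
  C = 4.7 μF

Step 1 — Angular frequency: ω = 2π·f = 2π·185 = 1162 rad/s.
Step 2 — Component impedances:
  R: Z = R = 163 Ω
  C: Z = 1/(jωC) = -j/(ω·C) = 0 - j183 Ω
Step 3 — Series combination: Z_total = R + C = 163 - j183 Ω = 245.1∠-48.3° Ω.
Step 4 — Power factor: PF = cos(φ) = Re(Z)/|Z| = 163/245.1 = 0.665.
Step 5 — Type: Im(Z) = -183 ⇒ leading (phase φ = -48.3°).

PF = 0.665 (leading, φ = -48.3°)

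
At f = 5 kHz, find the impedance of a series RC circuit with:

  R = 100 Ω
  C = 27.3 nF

Step 1 — Angular frequency: ω = 2π·f = 2π·5000 = 3.142e+04 rad/s.
Step 2 — Component impedances:
  R: Z = R = 100 Ω
  C: Z = 1/(jωC) = -j/(ω·C) = 0 - j1166 Ω
Step 3 — Series combination: Z_total = R + C = 100 - j1166 Ω = 1170∠-85.1° Ω.

Z = 100 - j1166 Ω = 1170∠-85.1° Ω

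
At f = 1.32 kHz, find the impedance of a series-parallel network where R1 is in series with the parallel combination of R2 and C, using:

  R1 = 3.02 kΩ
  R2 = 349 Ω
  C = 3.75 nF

Step 1 — Angular frequency: ω = 2π·f = 2π·1320 = 8294 rad/s.
Step 2 — Component impedances:
  R1: Z = R = 3020 Ω
  R2: Z = R = 349 Ω
  C: Z = 1/(jωC) = -j/(ω·C) = 0 - j3.215e+04 Ω
Step 3 — Parallel branch: R2 || C = 1/(1/R2 + 1/C) = 349 - j3.788 Ω.
Step 4 — Series with R1: Z_total = R1 + (R2 || C) = 3369 - j3.788 Ω = 3369∠-0.1° Ω.

Z = 3369 - j3.788 Ω = 3369∠-0.1° Ω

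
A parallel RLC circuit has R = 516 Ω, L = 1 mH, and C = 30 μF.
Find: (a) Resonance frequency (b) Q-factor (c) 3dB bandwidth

Step 1 — Resonance: ω₀ = 1/√(LC) = 1/√(0.001·3e-05) = 5774 rad/s.
Step 2 — f₀ = ω₀/(2π) = 918.9 Hz.
Step 3 — Parallel Q: Q = R/(ω₀L) = 516/(5774·0.001) = 89.37.
Step 4 — Bandwidth: Δω = ω₀/Q = 64.6 rad/s; BW = Δω/(2π) = 10.28 Hz.

(a) f₀ = 918.9 Hz  (b) Q = 89.37  (c) BW = 10.28 Hz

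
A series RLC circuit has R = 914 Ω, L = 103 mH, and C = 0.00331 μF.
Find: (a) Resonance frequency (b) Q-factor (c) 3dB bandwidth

Step 1 — Resonance condition Im(Z)=0 gives ω₀ = 1/√(LC).
Step 2 — ω₀ = 1/√(0.103·3.31e-09) = 5.416e+04 rad/s.
Step 3 — f₀ = ω₀/(2π) = 8620 Hz.
Step 4 — Series Q: Q = ω₀L/R = 5.416e+04·0.103/914 = 6.103.
Step 5 — 3dB bandwidth: Δω = ω₀/Q = 8874 rad/s; BW = Δω/(2π) = 1412 Hz.

(a) f₀ = 8620 Hz  (b) Q = 6.103  (c) BW = 1412 Hz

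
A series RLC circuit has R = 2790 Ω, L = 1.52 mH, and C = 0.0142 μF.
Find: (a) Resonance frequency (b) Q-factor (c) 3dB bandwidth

Step 1 — Resonance condition Im(Z)=0 gives ω₀ = 1/√(LC).
Step 2 — ω₀ = 1/√(0.00152·1.42e-08) = 2.152e+05 rad/s.
Step 3 — f₀ = ω₀/(2π) = 3.426e+04 Hz.
Step 4 — Series Q: Q = ω₀L/R = 2.152e+05·0.00152/2790 = 0.1173.
Step 5 — 3dB bandwidth: Δω = ω₀/Q = 1.836e+06 rad/s; BW = Δω/(2π) = 2.921e+05 Hz.

(a) f₀ = 3.426e+04 Hz  (b) Q = 0.1173  (c) BW = 2.921e+05 Hz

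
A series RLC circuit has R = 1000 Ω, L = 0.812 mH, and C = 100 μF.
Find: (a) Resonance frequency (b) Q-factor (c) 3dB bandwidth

Step 1 — Resonance: ω₀ = 1/√(LC) = 1/√(0.000812·0.0001) = 3509 rad/s.
Step 2 — f₀ = ω₀/(2π) = 558.5 Hz.
Step 3 — Series Q: Q = ω₀L/R = 3509·0.000812/1000 = 0.00285.
Step 4 — Bandwidth: Δω = ω₀/Q = 1.232e+06 rad/s; BW = Δω/(2π) = 1.96e+05 Hz.

(a) f₀ = 558.5 Hz  (b) Q = 0.00285  (c) BW = 1.96e+05 Hz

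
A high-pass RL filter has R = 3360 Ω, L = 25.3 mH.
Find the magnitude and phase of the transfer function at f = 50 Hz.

Step 1 — Angular frequency: ω = 2π·50 = 314.2 rad/s.
Step 2 — Transfer function: H(jω) = jωL/(R + jωL).
Step 3 — Numerator jωL = j·7.948; denominator R + jωL = 3360 + j7.948.
Step 4 — H = 5.596e-06 + j0.002366.
Step 5 — Magnitude: |H| = 0.002366 (-52.5 dB); phase: φ = 89.9°.

|H| = 0.002366 (-52.5 dB), φ = 89.9°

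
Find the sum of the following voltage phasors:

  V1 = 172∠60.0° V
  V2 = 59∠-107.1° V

Step 1 — Convert each phasor to rectangular form:
  V1 = 172·(cos(60.0°) + j·sin(60.0°)) = 86 + j149 V
  V2 = 59·(cos(-107.1°) + j·sin(-107.1°)) = -17.35 - j56.39 V
Step 2 — Sum components: V_total = 68.65 + j92.56 V.
Step 3 — Convert to polar: |V_total| = 115.2 V, ∠V_total = 53.4°.

V_total = 115.2∠53.4° V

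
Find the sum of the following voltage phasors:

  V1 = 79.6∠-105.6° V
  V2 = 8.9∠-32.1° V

Step 1 — Convert each phasor to rectangular form:
  V1 = 79.6·(cos(-105.6°) + j·sin(-105.6°)) = -21.41 - j76.67 V
  V2 = 8.9·(cos(-32.1°) + j·sin(-32.1°)) = 7.539 - j4.729 V
Step 2 — Sum components: V_total = -13.87 - j81.4 V.
Step 3 — Convert to polar: |V_total| = 82.57 V, ∠V_total = -99.7°.

V_total = 82.57∠-99.7° V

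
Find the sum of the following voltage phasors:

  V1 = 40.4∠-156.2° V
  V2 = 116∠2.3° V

Step 1 — Convert each phasor to rectangular form:
  V1 = 40.4·(cos(-156.2°) + j·sin(-156.2°)) = -36.96 - j16.3 V
  V2 = 116·(cos(2.3°) + j·sin(2.3°)) = 115.9 + j4.655 V
Step 2 — Sum components: V_total = 78.94 - j11.65 V.
Step 3 — Convert to polar: |V_total| = 79.8 V, ∠V_total = -8.4°.

V_total = 79.8∠-8.4° V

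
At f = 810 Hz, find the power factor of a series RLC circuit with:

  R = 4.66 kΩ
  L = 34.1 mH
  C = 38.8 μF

Step 1 — Angular frequency: ω = 2π·f = 2π·810 = 5089 rad/s.
Step 2 — Component impedances:
  R: Z = R = 4660 Ω
  L: Z = jωL = j·5089·0.0341 = 0 + j173.5 Ω
  C: Z = 1/(jωC) = -j/(ω·C) = 0 - j5.064 Ω
Step 3 — Series combination: Z_total = R + L + C = 4660 + j168.5 Ω = 4663∠2.1° Ω.
Step 4 — Power factor: PF = cos(φ) = Re(Z)/|Z| = 4660/4663.04 = 0.9993.
Step 5 — Type: Im(Z) = 168.5 ⇒ lagging (phase φ = 2.1°).

PF = 0.9993 (lagging, φ = 2.1°)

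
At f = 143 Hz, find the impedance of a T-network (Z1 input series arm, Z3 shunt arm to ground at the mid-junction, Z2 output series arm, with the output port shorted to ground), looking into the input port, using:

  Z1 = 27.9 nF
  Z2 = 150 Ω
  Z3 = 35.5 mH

Step 1 — Angular frequency: ω = 2π·f = 2π·143 = 898.5 rad/s.
Step 2 — Component impedances:
  Z1: Z = 1/(jωC) = -j/(ω·C) = 0 - j3.989e+04 Ω
  Z2: Z = R = 150 Ω
  Z3: Z = jωL = j·898.5·0.0355 = 0 + j31.9 Ω
Step 3 — With the output port shorted to ground, the output series arm Z2 runs from the junction to ground; the shunt arm Z3 also runs from the junction to ground. They appear in parallel: Z3 || Z2 = 6.489 + j30.52 Ω.
Step 4 — Series with input arm Z1: Z_in = Z1 + (Z3 || Z2) = 6.489 - j3.986e+04 Ω = 3.986e+04∠-90.0° Ω.

Z = 6.489 - j3.986e+04 Ω = 3.986e+04∠-90.0° Ω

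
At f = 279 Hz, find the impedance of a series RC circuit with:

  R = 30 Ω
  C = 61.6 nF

Step 1 — Angular frequency: ω = 2π·f = 2π·279 = 1753 rad/s.
Step 2 — Component impedances:
  R: Z = R = 30 Ω
  C: Z = 1/(jωC) = -j/(ω·C) = 0 - j9261 Ω
Step 3 — Series combination: Z_total = R + C = 30 - j9261 Ω = 9261∠-89.8° Ω.

Z = 30 - j9261 Ω = 9261∠-89.8° Ω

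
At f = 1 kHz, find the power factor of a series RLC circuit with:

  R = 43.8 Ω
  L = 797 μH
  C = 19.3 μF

Step 1 — Angular frequency: ω = 2π·f = 2π·1000 = 6283 rad/s.
Step 2 — Component impedances:
  R: Z = R = 43.8 Ω
  L: Z = jωL = j·6283·0.000797 = 0 + j5.008 Ω
  C: Z = 1/(jωC) = -j/(ω·C) = 0 - j8.246 Ω
Step 3 — Series combination: Z_total = R + L + C = 43.8 - j3.239 Ω = 43.92∠-4.2° Ω.
Step 4 — Power factor: PF = cos(φ) = Re(Z)/|Z| = 43.8/43.92 = 0.9973.
Step 5 — Type: Im(Z) = -3.239 ⇒ leading (phase φ = -4.2°).

PF = 0.9973 (leading, φ = -4.2°)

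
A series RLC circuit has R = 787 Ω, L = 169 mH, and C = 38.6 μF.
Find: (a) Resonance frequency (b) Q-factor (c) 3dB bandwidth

Step 1 — Resonance: ω₀ = 1/√(LC) = 1/√(0.169·3.86e-05) = 391.5 rad/s.
Step 2 — f₀ = ω₀/(2π) = 62.31 Hz.
Step 3 — Series Q: Q = ω₀L/R = 391.5·0.169/787 = 0.08408.
Step 4 — Bandwidth: Δω = ω₀/Q = 4657 rad/s; BW = Δω/(2π) = 741.2 Hz.

(a) f₀ = 62.31 Hz  (b) Q = 0.08408  (c) BW = 741.2 Hz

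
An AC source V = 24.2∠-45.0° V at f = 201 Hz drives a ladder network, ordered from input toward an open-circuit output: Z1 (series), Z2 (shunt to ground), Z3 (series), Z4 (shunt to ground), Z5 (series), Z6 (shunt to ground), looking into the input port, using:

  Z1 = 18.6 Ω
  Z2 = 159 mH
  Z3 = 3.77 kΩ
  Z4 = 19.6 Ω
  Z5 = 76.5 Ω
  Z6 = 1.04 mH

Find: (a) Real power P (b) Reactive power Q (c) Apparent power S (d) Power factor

Step 1 — Angular frequency: ω = 2π·f = 2π·201 = 1263 rad/s.
Step 2 — Component impedances:
  Z1: Z = R = 18.6 Ω
  Z2: Z = jωL = j·1263·0.159 = 0 + j200.8 Ω
  Z3: Z = R = 3770 Ω
  Z4: Z = R = 19.6 Ω
  Z5: Z = R = 76.5 Ω
  Z6: Z = jωL = j·1263·0.00104 = 0 + j1.313 Ω
Step 3 — Ladder network (open output): work backward from the far end, alternating series and parallel combinations. Z_in = 29.22 + j200.2 Ω = 202.4∠81.7° Ω.
Step 4 — Source phasor: V = 24.2∠-45.0° V = 17.11 - j17.11 V.
Step 5 — Current: I = V / Z = -0.07146 - j0.09589 A = 0.1196∠-126.7° A.
Step 6 — Complex power: S = V·I* = 0.4179 + j2.864 VA.
Step 7 — Real power: P = Re(S) = 0.4179 W.
Step 8 — Reactive power: Q = Im(S) = 2.864 VAR.
Step 9 — Apparent power: |S| = 2.894 VA.
Step 10 — Power factor: PF = P/|S| = 0.1444 (lagging).

(a) P = 0.4179 W  (b) Q = 2.864 VAR  (c) S = 2.894 VA  (d) PF = 0.1444 (lagging)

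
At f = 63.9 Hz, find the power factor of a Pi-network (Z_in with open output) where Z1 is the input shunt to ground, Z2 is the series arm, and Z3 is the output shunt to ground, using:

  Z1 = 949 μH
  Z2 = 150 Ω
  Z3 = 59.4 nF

Step 1 — Angular frequency: ω = 2π·f = 2π·63.9 = 401.5 rad/s.
Step 2 — Component impedances:
  Z1: Z = jωL = j·401.5·0.000949 = 0 + j0.381 Ω
  Z2: Z = R = 150 Ω
  Z3: Z = 1/(jωC) = -j/(ω·C) = 0 - j4.193e+04 Ω
Step 3 — With open output, the series arm Z2 and the output shunt Z3 appear in series to ground: Z2 + Z3 = 150 - j4.193e+04 Ω.
Step 4 — Parallel with input shunt Z1: Z_in = Z1 || (Z2 + Z3) = 1.239e-08 + j0.381 Ω = 0.381∠90.0° Ω.
Step 5 — Power factor: PF = cos(φ) = Re(Z)/|Z| = 1.2386e-08/0.38102 = 3.251e-08.
Step 6 — Type: Im(Z) = 0.381 ⇒ lagging (phase φ = 90.0°).

PF = 3.251e-08 (lagging, φ = 90.0°)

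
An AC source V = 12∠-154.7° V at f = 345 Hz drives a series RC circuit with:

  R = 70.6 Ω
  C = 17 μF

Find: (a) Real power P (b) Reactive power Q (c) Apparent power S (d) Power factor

Step 1 — Angular frequency: ω = 2π·f = 2π·345 = 2168 rad/s.
Step 2 — Component impedances:
  R: Z = R = 70.6 Ω
  C: Z = 1/(jωC) = -j/(ω·C) = 0 - j27.14 Ω
Step 3 — Series combination: Z_total = R + C = 70.6 - j27.14 Ω = 75.64∠-21.0° Ω.
Step 4 — Source phasor: V = 12∠-154.7° V = -10.85 - j5.128 V.
Step 5 — Current: I = V / Z = -0.1096 - j0.1148 A = 0.1587∠-133.7° A.
Step 6 — Complex power: S = V·I* = 1.777 - j0.6831 VA.
Step 7 — Real power: P = Re(S) = 1.777 W.
Step 8 — Reactive power: Q = Im(S) = -0.6831 VAR.
Step 9 — Apparent power: |S| = 1.904 VA.
Step 10 — Power factor: PF = P/|S| = 0.9334 (leading).

(a) P = 1.777 W  (b) Q = -0.6831 VAR  (c) S = 1.904 VA  (d) PF = 0.9334 (leading)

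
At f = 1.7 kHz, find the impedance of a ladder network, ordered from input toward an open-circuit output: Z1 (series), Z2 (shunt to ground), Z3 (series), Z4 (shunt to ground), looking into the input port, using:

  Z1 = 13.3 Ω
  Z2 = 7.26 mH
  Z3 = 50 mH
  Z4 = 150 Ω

Step 1 — Angular frequency: ω = 2π·f = 2π·1700 = 1.068e+04 rad/s.
Step 2 — Component impedances:
  Z1: Z = R = 13.3 Ω
  Z2: Z = jωL = j·1.068e+04·0.00726 = 0 + j77.55 Ω
  Z3: Z = jωL = j·1.068e+04·0.05 = 0 + j534.1 Ω
  Z4: Z = R = 150 Ω
Step 3 — Ladder network (open output): work backward from the far end, alternating series and parallel combinations. Z_in = 15.57 + j68.27 Ω = 70.03∠77.1° Ω.

Z = 15.57 + j68.27 Ω = 70.03∠77.1° Ω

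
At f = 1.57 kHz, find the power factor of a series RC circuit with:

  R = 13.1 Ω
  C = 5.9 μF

Step 1 — Angular frequency: ω = 2π·f = 2π·1570 = 9865 rad/s.
Step 2 — Component impedances:
  R: Z = R = 13.1 Ω
  C: Z = 1/(jωC) = -j/(ω·C) = 0 - j17.18 Ω
Step 3 — Series combination: Z_total = R + C = 13.1 - j17.18 Ω = 21.61∠-52.7° Ω.
Step 4 — Power factor: PF = cos(φ) = Re(Z)/|Z| = 13.1/21.606 = 0.6063.
Step 5 — Type: Im(Z) = -17.18 ⇒ leading (phase φ = -52.7°).

PF = 0.6063 (leading, φ = -52.7°)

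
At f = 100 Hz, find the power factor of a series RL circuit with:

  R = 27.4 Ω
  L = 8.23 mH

Step 1 — Angular frequency: ω = 2π·f = 2π·100 = 628.3 rad/s.
Step 2 — Component impedances:
  R: Z = R = 27.4 Ω
  L: Z = jωL = j·628.3·0.00823 = 0 + j5.171 Ω
Step 3 — Series combination: Z_total = R + L = 27.4 + j5.171 Ω = 27.88∠10.7° Ω.
Step 4 — Power factor: PF = cos(φ) = Re(Z)/|Z| = 27.4/27.8837 = 0.9827.
Step 5 — Type: Im(Z) = 5.171 ⇒ lagging (phase φ = 10.7°).

PF = 0.9827 (lagging, φ = 10.7°)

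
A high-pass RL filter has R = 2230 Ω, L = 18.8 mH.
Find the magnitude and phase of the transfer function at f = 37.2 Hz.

Step 1 — Angular frequency: ω = 2π·37.2 = 233.7 rad/s.
Step 2 — Transfer function: H(jω) = jωL/(R + jωL).
Step 3 — Numerator jωL = j·4.394; denominator R + jωL = 2230 + j4.394.
Step 4 — H = 3.883e-06 + j0.00197.
Step 5 — Magnitude: |H| = 0.00197 (-54.1 dB); phase: φ = 89.9°.

|H| = 0.00197 (-54.1 dB), φ = 89.9°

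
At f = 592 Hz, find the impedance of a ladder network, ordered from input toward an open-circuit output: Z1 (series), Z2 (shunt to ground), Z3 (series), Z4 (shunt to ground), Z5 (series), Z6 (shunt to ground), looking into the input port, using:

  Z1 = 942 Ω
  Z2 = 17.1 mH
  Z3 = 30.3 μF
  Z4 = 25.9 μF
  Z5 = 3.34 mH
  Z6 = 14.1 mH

Step 1 — Angular frequency: ω = 2π·f = 2π·592 = 3720 rad/s.
Step 2 — Component impedances:
  Z1: Z = R = 942 Ω
  Z2: Z = jωL = j·3720·0.0171 = 0 + j63.61 Ω
  Z3: Z = 1/(jωC) = -j/(ω·C) = 0 - j8.873 Ω
  Z4: Z = 1/(jωC) = -j/(ω·C) = 0 - j10.38 Ω
  Z5: Z = jωL = j·3720·0.00334 = 0 + j12.42 Ω
  Z6: Z = jωL = j·3720·0.0141 = 0 + j52.45 Ω
Step 3 — Ladder network (open output): work backward from the far end, alternating series and parallel combinations. Z_in = 942 - j31.87 Ω = 942.5∠-1.9° Ω.

Z = 942 - j31.87 Ω = 942.5∠-1.9° Ω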